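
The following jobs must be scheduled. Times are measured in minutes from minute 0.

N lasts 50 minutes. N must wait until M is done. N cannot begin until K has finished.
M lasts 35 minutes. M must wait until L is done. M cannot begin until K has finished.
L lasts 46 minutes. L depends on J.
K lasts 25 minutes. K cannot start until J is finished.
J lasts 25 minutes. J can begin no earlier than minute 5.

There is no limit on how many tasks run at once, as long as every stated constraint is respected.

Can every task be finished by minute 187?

After its own release at minute 5, J can start at minute 5 and finishes at minute 30.
L cannot begin until J (finishes minute 30). It runs from minute 30 to 30 + 46 = minute 76.
After J (finishes minute 30), K can start at minute 30 and finishes at minute 55.
M cannot start until L (finishes minute 76); K (finishes minute 55). The controlling bound is minute 76, so M finishes at 76 + 35 = minute 111.
N needs all of M (finishes minute 111); K (finishes minute 55). That puts its earliest start at minute 111; it finishes at 111 + 50 = minute 161.
Every task is finished by minute 161, which is no later than the deadline of 187, so the schedule is feasible.

Yes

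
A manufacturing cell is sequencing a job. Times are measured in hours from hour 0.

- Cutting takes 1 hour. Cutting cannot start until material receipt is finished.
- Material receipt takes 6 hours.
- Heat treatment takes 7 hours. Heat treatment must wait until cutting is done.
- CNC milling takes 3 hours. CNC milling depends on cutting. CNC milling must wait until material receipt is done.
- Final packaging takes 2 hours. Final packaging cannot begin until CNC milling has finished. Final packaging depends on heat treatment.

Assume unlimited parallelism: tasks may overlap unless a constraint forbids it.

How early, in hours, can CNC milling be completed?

Material receipt has no prerequisites, so it starts at hour 0 and finishes at hour 6.
After material receipt (finishes hour 6), cutting can start at hour 6 and finishes at hour 7.
CNC milling has to wait for cutting (finishes hour 7); material receipt (finishes hour 6). The latest of these is hour 7, so CNC milling runs hour 7 to 7 + 3 = hour 10.

10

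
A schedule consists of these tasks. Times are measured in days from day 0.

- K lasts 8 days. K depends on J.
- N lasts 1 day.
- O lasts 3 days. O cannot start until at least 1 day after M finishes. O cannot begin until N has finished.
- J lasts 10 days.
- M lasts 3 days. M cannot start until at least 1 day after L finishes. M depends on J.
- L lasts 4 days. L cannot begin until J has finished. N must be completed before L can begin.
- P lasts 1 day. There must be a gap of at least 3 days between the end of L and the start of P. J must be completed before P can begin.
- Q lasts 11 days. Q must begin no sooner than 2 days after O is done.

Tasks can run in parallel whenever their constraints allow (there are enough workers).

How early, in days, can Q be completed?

N has no prerequisites, so it starts at day 0 and finishes at day 1.
J has no prerequisites, so it starts at day 0 and finishes at day 10.
L has to wait for J (finishes day 10); N (finishes day 1). The latest of these is day 10, so L runs day 10 to 10 + 4 = day 14.
M needs all of L (finishes day 14, plus 1-day gap → day 15); J (finishes day 10). That puts its earliest start at day 15; it finishes at 15 + 3 = day 18.
O cannot start until M (finishes day 18, plus 1-day gap → day 19); N (finishes day 1). The controlling bound is day 19, so O finishes at 19 + 3 = day 22.
Q waits on O (finishes day 22, plus 2-day gap → day 24), so it starts at day 24 and finishes at 24 + 11 = day 35.

35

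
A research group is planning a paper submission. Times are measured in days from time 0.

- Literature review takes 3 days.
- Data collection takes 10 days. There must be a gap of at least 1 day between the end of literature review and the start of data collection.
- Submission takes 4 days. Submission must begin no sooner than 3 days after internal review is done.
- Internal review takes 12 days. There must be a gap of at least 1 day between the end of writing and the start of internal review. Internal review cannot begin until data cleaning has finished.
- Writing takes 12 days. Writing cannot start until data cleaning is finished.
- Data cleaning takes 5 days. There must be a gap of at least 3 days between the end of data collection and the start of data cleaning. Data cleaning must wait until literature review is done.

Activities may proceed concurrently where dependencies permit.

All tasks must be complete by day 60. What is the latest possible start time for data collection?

To finish by day 60, submission (duration 4) must start no later than day 56.
Internal review must finish before submission (must start by day 56, minus 3-day gap → day 53). With a 12-day duration, internal review must start by 53 − 12 = day 41.
Writing must finish before internal review (must start by day 41, minus 1-day gap → day 40). With a 12-day duration, writing must start by 40 − 12 = day 28.
Data cleaning has several dependents: writing (must start by day 28); internal review (must start by day 41). The earliest of those limits is day 28, so data cleaning must start by 28 − 5 = day 23.
Since data cleaning (must start by day 23, minus 3-day gap → day 20) depends on it, data collection must finish by day 20. Backing off its 10-day duration gives a latest start of day 10.

10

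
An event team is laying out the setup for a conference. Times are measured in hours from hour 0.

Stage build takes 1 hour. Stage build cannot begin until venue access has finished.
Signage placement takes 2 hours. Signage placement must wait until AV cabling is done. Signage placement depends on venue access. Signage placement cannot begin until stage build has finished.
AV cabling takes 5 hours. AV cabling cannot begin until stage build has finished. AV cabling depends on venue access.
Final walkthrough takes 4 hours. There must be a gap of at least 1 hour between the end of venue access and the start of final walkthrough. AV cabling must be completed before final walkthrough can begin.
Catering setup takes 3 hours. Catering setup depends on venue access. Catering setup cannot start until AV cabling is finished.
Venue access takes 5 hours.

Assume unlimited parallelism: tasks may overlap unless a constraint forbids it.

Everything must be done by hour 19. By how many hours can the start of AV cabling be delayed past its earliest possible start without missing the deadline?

Nothing blocks venue access, so it runs from hour 0 to hour 5.
After venue access (finishes hour 5), stage build can start at hour 5 and finishes at hour 6.
AV cabling cannot start until stage build (finishes hour 6); venue access (finishes hour 5). The controlling bound is hour 6, so AV cabling finishes at 6 + 5 = hour 11.

Working backward from the deadline:
Signage placement has no dependents, so it just needs to finish by hour 19. Starting by 19 − 2 = hour 17 achieves that.
Catering setup has no dependents, so it just needs to finish by hour 19. Starting by 19 − 3 = hour 16 achieves that.
To finish by hour 19, final walkthrough (duration 4) must start no later than hour 15.
For AV cabling: signage placement (must start by hour 17); catering setup (must start by hour 16); final walkthrough (must start by hour 15). The most restrictive is hour 15; with a 5-hour duration, AV cabling must start by hour 10.
So AV cabling can start as early as hour 6 and as late as hour 10, giving 10 − 6 = 4 hours of slack.

4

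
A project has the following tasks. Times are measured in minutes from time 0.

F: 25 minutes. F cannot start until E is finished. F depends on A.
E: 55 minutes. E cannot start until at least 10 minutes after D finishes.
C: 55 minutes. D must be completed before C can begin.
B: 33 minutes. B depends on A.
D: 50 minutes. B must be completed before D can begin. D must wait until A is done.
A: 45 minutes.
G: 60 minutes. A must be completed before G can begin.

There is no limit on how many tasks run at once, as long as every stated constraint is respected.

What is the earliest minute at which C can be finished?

A has no prerequisites, so it starts at minute 0 and finishes at minute 45.
B cannot begin until A (finishes minute 45). It runs from minute 45 to 45 + 33 = minute 78.
D has to wait for B (finishes minute 78); A (finishes minute 45). The latest of these is minute 78, so D runs minute 78 to 78 + 50 = minute 128.
After D (finishes minute 128), C can start at minute 128 and finishes at minute 183.

183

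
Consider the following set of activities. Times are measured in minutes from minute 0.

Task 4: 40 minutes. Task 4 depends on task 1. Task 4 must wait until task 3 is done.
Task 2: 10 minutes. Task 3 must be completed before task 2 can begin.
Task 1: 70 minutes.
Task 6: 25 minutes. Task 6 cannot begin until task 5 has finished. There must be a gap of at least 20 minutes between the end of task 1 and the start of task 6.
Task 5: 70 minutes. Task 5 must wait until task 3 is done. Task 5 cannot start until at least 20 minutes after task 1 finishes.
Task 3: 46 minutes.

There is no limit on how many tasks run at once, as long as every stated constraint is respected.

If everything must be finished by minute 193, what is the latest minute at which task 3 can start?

Task 4 must finish by minute 193; it takes 40 minutes, so it must start by 193 − 40 = minute 153.
Task 6 has no dependents, so it just needs to finish by minute 193. Starting by 193 − 25 = minute 168 achieves that.
Task 5 feeds into task 6 (must start by minute 168); so task 5 must finish by minute 168 and therefore start by minute 98.
Task 2 must finish by minute 193; it takes 10 minutes, so it must start by 193 − 10 = minute 183.
Task 3 must finish in time for task 2 (must start by minute 183); task 4 (must start by minute 153); task 5 (must start by minute 98). The tightest is minute 98, so task 3 must start by 98 − 46 = minute 52.

52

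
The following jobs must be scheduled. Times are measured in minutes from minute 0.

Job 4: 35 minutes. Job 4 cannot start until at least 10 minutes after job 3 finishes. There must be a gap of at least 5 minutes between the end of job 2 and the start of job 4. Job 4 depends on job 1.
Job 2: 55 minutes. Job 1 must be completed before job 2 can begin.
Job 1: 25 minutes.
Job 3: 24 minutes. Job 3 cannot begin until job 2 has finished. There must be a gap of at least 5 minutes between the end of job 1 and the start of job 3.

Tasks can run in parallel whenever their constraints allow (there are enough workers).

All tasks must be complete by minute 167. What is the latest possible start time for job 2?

To finish by minute 167, job 4 (duration 35) must start no later than minute 132.
Job 3 has to be done before job 4 (must start by minute 132, minus 10-minute gap → minute 122). That means finishing by minute 122, i.e. starting by 122 − 24 = minute 98.
Job 2 must finish in time for job 3 (must start by minute 98); job 4 (must start by minute 132, minus 5-minute gap → minute 127). The tightest is minute 98, so job 2 must start by 98 − 55 = minute 43.

43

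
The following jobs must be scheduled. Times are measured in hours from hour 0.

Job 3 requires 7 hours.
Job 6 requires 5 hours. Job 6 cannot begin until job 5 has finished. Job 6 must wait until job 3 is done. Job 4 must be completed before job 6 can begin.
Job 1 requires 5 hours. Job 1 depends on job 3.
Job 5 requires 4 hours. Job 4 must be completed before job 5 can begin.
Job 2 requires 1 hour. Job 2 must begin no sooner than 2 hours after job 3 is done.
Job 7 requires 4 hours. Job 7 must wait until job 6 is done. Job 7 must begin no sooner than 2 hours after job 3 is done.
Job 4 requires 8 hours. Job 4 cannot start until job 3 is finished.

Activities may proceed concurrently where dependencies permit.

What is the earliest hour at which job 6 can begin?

19

Nothing blocks job 3, so it runs from hour 0 to hour 7.
Job 4 cannot begin until job 3 (finishes hour 7). It runs from hour 7 to 7 + 8 = hour 15.
After job 4 (finishes hour 15), job 5 can start at hour 15 and finishes at hour 19.
Job 6 waits on job 5 (finishes hour 19); job 3 (finishes hour 7); job 4 (finishes hour 15). The latest of these is hour 19, which is the earliest job 6 can start.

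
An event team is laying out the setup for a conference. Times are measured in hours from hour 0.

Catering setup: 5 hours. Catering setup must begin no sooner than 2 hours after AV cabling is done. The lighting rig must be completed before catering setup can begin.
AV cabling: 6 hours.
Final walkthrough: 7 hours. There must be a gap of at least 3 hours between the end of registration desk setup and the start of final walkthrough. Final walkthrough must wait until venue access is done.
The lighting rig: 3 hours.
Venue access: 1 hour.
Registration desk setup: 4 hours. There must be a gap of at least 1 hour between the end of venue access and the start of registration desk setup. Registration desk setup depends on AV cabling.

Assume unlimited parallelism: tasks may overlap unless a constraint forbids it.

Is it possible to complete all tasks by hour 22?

AV cabling can start immediately at hour 0; it finishes at hour 6.
The lighting rig has no prerequisites, so it starts at hour 0 and finishes at hour 3.
For catering setup: AV cabling (finishes hour 6, plus 2-hour gap → hour 8); the lighting rig (finishes hour 3). Taking the maximum gives a start of hour 8, and it finishes at 8 + 5 = hour 13.
Venue access has no prerequisites, so it starts at hour 0 and finishes at hour 1.
For registration desk setup: venue access (finishes hour 1, plus 1-hour gap → hour 2); AV cabling (finishes hour 6). Taking the maximum gives a start of hour 6, and it finishes at 6 + 4 = hour 10.
Final walkthrough has to wait for registration desk setup (finishes hour 10, plus 3-hour gap → hour 13); venue access (finishes hour 1). The latest of these is hour 13, so final walkthrough runs hour 13 to 13 + 7 = hour 20.
Every task is finished by hour 20, which is no later than the deadline of 22, so the schedule is feasible.

Yes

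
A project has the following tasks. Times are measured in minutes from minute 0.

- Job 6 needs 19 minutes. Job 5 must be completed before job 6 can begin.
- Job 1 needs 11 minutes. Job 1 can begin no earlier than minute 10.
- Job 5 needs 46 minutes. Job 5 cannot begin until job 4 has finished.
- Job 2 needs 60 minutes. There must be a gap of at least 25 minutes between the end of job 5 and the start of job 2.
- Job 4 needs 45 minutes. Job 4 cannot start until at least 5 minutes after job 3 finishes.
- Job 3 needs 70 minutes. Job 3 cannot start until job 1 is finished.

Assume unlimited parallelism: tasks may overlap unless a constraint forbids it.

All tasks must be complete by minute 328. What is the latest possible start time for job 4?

To finish by minute 328, job 2 (duration 60) must start no later than minute 268.
Job 6 has no dependents, so it just needs to finish by minute 328. Starting by 328 − 19 = minute 309 achieves that.
Job 5 has several dependents: job 2 (must start by minute 268, minus 25-minute gap → minute 243); job 6 (must start by minute 309). The earliest of those limits is minute 243, so job 5 must start by 243 − 46 = minute 197.
Job 4 has to be done before job 5 (must start by minute 197). That means finishing by minute 197, i.e. starting by 197 − 45 = minute 152.

152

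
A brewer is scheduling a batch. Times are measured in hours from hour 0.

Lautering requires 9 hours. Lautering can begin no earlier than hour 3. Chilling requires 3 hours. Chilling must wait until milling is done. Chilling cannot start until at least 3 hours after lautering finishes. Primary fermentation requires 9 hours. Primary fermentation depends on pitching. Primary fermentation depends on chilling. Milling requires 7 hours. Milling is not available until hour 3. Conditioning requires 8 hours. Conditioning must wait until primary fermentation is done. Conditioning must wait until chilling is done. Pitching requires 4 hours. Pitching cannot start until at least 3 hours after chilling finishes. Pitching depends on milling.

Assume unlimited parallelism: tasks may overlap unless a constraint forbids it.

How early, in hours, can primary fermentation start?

After its own release at hour 3, lautering can start at hour 3 and finishes at hour 12.
Milling cannot begin until its own release at hour 3. It runs from hour 3 to 3 + 7 = hour 10.
Chilling cannot start until milling (finishes hour 10); lautering (finishes hour 12, plus 3-hour gap → hour 15). The controlling bound is hour 15, so chilling finishes at 15 + 3 = hour 18.
For pitching: chilling (finishes hour 18, plus 3-hour gap → hour 21); milling (finishes hour 10). Taking the maximum gives a start of hour 21, and it finishes at 21 + 4 = hour 25.
Primary fermentation waits on pitching (finishes hour 25); chilling (finishes hour 18). The latest of these is hour 25, which is the earliest primary fermentation can start.

25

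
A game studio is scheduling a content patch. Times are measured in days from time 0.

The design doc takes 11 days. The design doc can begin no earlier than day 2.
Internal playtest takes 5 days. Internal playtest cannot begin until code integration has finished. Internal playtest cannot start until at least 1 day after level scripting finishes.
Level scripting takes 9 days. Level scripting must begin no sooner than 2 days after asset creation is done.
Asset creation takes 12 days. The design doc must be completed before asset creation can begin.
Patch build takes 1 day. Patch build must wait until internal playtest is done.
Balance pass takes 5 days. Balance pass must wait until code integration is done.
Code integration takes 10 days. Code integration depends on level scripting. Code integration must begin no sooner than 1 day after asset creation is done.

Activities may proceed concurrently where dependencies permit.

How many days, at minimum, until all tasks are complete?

52

The design doc cannot begin until its own release at day 2. It runs from day 2 to 2 + 11 = day 13.
After the design doc (finishes day 13), asset creation can start at day 13 and finishes at day 25.
Level scripting cannot begin until asset creation (finishes day 25, plus 2-day gap → day 27). It runs from day 27 to 27 + 9 = day 36.
Code integration has to wait for level scripting (finishes day 36); asset creation (finishes day 25, plus 1-day gap → day 26). The latest of these is day 36, so code integration runs day 36 to 36 + 10 = day 46.
Balance pass cannot begin until code integration (finishes day 46). It runs from day 46 to 46 + 5 = day 51.
Internal playtest has to wait for code integration (finishes day 46); level scripting (finishes day 36, plus 1-day gap → day 37). The latest of these is day 46, so internal playtest runs day 46 to 46 + 5 = day 51.
After internal playtest (finishes day 51), patch build can start at day 51 and finishes at day 52.
All tasks are finished once the last one completes. Finish times: The design doc at 13, Asset creation at 25, Level scripting at 36, Code integration at 46, Internal playtest at 51, Balance pass at 51, Patch build at 52. The latest is day 52.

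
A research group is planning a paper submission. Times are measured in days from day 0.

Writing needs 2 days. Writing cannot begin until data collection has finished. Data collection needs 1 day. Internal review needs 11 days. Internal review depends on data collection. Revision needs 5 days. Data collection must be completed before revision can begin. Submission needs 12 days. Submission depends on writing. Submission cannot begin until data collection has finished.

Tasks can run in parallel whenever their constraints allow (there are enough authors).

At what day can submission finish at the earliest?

Data collection can start immediately at day 0; it finishes at day 1.
Writing cannot begin until data collection (finishes day 1). It runs from day 1 to 1 + 2 = day 3.
Submission has to wait for writing (finishes day 3); data collection (finishes day 1). The latest of these is day 3, so submission runs day 3 to 3 + 12 = day 15.

15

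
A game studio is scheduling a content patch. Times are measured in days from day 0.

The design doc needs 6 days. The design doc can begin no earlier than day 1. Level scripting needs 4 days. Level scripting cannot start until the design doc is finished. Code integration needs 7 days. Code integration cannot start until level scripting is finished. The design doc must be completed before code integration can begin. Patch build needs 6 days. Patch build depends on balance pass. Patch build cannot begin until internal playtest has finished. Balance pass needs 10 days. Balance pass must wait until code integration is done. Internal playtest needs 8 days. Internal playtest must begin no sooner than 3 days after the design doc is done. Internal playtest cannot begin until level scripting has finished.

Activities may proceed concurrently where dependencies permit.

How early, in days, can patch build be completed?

34

The design doc cannot begin until its own release at day 1. It runs from day 1 to 1 + 6 = day 7.
After the design doc (finishes day 7), level scripting can start at day 7 and finishes at day 11.
For internal playtest: the design doc (finishes day 7, plus 3-day gap → day 10); level scripting (finishes day 11). Taking the maximum gives a start of day 11, and it finishes at 11 + 8 = day 19.
Code integration cannot start until level scripting (finishes day 11); the design doc (finishes day 7). The controlling bound is day 11, so code integration finishes at 11 + 7 = day 18.
Balance pass cannot begin until code integration (finishes day 18). It runs from day 18 to 18 + 10 = day 28.
Patch build needs all of balance pass (finishes day 28); internal playtest (finishes day 19). That puts its earliest start at day 28; it finishes at 28 + 6 = day 34.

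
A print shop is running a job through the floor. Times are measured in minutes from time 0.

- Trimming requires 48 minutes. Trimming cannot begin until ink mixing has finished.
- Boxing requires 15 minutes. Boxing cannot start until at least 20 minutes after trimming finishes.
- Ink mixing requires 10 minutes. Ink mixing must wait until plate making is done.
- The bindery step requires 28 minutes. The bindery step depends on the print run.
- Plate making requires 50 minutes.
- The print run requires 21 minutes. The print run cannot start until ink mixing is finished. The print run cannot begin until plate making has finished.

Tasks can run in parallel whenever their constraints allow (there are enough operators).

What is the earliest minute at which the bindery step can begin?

81

Plate making can start immediately at minute 0; it finishes at minute 50.
After plate making (finishes minute 50), ink mixing can start at minute 50 and finishes at minute 60.
The print run cannot start until ink mixing (finishes minute 60); plate making (finishes minute 50). The controlling bound is minute 60, so the print run finishes at 60 + 21 = minute 81.
The bindery step waits on the print run (finishes minute 81), so the earliest it can start is minute 81.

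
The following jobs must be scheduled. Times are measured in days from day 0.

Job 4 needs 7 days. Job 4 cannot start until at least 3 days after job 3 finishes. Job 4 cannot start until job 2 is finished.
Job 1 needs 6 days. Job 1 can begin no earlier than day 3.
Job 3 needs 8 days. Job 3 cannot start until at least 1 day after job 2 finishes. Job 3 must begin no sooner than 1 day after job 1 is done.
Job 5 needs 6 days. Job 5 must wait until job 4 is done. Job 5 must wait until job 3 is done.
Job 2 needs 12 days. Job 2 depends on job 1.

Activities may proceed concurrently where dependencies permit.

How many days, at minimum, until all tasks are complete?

46

Job 1 waits on its own release at day 3, so it starts at day 3 and finishes at 3 + 6 = day 9.
Job 2 waits on job 1 (finishes day 9), so it starts at day 9 and finishes at 9 + 12 = day 21.
Job 3 cannot start until job 2 (finishes day 21, plus 1-day gap → day 22); job 1 (finishes day 9, plus 1-day gap → day 10). The controlling bound is day 22, so job 3 finishes at 22 + 8 = day 30.
Job 4 cannot start until job 3 (finishes day 30, plus 3-day gap → day 33); job 2 (finishes day 21). The controlling bound is day 33, so job 4 finishes at 33 + 7 = day 40.
Job 5 has to wait for job 4 (finishes day 40); job 3 (finishes day 30). The latest of these is day 40, so job 5 runs day 40 to 40 + 6 = day 46.
All tasks are finished once the last one completes. Finish times: Job 1 at 9, Job 2 at 21, Job 3 at 30, Job 4 at 40, Job 5 at 46. The latest is day 46.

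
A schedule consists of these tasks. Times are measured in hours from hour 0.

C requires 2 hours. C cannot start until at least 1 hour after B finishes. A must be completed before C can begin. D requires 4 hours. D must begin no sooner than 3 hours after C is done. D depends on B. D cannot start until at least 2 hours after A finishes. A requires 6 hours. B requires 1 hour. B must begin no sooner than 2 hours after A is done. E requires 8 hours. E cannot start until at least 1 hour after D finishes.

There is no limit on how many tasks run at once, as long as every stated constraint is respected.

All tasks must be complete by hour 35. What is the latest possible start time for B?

15

To finish by hour 35, E (duration 8) must start no later than hour 27.
D has to be done before E (must start by hour 27, minus 1-hour gap → hour 26). That means finishing by hour 26, i.e. starting by 26 − 4 = hour 22.
Since D (must start by hour 22, minus 3-hour gap → hour 19) depends on it, C must finish by hour 19. Backing off its 2-hour duration gives a latest start of hour 17.
B feeds C (must start by hour 17, minus 1-hour gap → hour 16); D (must start by hour 22). Taking the minimum, B must finish by hour 16 and start by 16 − 1 = hour 15.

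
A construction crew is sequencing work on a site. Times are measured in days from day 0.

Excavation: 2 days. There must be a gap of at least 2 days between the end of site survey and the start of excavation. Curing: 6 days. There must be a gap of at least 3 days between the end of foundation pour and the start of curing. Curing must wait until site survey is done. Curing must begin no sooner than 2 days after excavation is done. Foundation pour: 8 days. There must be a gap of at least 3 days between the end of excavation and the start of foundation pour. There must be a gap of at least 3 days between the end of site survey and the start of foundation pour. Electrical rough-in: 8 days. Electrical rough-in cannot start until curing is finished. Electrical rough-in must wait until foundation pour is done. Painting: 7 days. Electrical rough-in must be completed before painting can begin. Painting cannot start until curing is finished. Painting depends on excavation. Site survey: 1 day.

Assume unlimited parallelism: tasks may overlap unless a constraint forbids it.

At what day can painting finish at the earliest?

Site survey has no prerequisites, so it starts at day 0 and finishes at day 1.
Excavation cannot begin until site survey (finishes day 1, plus 2-day gap → day 3). It runs from day 3 to 3 + 2 = day 5.
Foundation pour cannot start until excavation (finishes day 5, plus 3-day gap → day 8); site survey (finishes day 1, plus 3-day gap → day 4). The controlling bound is day 8, so foundation pour finishes at 8 + 8 = day 16.
Curing cannot start until foundation pour (finishes day 16, plus 3-day gap → day 19); site survey (finishes day 1); excavation (finishes day 5, plus 2-day gap → day 7). The controlling bound is day 19, so curing finishes at 19 + 6 = day 25.
Electrical rough-in needs all of curing (finishes day 25); foundation pour (finishes day 16). That puts its earliest start at day 25; it finishes at 25 + 8 = day 33.
Painting has to wait for electrical rough-in (finishes day 33); curing (finishes day 25); excavation (finishes day 5). The latest of these is day 33, so painting runs day 33 to 33 + 7 = day 40.

40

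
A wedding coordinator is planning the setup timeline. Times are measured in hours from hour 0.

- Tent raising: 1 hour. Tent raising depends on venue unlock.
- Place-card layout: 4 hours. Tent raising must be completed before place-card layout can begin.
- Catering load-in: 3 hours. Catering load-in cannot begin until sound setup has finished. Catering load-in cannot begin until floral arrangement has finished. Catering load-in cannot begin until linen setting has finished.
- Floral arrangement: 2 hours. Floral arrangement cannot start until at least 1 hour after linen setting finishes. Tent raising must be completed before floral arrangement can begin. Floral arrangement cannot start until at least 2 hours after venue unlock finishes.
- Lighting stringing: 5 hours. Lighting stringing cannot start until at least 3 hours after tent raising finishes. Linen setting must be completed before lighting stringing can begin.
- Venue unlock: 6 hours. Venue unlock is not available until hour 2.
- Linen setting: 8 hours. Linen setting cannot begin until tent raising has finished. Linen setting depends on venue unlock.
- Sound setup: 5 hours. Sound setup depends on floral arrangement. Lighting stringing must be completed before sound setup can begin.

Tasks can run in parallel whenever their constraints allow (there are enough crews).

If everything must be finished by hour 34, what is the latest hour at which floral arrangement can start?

24

Catering load-in must finish by hour 34; it takes 3 hours, so it must start by 34 − 3 = hour 31.
Sound setup feeds into catering load-in (must start by hour 31); so sound setup must finish by hour 31 and therefore start by hour 26.
For floral arrangement: sound setup (must start by hour 26); catering load-in (must start by hour 31). The most restrictive is hour 26; with a 2-hour duration, floral arrangement must start by hour 24.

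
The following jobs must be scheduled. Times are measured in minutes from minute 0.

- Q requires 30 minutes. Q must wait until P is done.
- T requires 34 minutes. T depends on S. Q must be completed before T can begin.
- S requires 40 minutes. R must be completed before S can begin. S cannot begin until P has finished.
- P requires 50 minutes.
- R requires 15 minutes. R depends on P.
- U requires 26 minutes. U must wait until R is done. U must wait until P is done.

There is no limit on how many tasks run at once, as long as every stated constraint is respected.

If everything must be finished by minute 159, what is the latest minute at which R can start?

70

T has no dependents, so it just needs to finish by minute 159. Starting by 159 − 34 = minute 125 achieves that.
S must finish before T (must start by minute 125). With a 40-minute duration, S must start by 125 − 40 = minute 85.
U must finish by minute 159; it takes 26 minutes, so it must start by 159 − 26 = minute 133.
R must finish in time for S (must start by minute 85); U (must start by minute 133). The tightest is minute 85, so R must start by 85 − 15 = minute 70.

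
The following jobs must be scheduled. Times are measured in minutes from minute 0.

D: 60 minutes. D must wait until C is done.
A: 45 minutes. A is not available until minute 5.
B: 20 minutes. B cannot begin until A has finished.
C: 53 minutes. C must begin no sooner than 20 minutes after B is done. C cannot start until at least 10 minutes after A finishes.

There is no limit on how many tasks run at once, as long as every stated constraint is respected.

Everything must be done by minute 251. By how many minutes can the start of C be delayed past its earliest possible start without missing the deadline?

A waits on its own release at minute 5, so it starts at minute 5 and finishes at 5 + 45 = minute 50.
After A (finishes minute 50), B can start at minute 50 and finishes at minute 70.
C cannot start until B (finishes minute 70, plus 20-minute gap → minute 90); A (finishes minute 50, plus 10-minute gap → minute 60). The controlling bound is minute 90, so C finishes at 90 + 53 = minute 143.

Working backward from the deadline:
D has no dependents, so it just needs to finish by minute 251. Starting by 251 − 60 = minute 191 achieves that.
Since D (must start by minute 191) depends on it, C must finish by minute 191. Backing off its 53-minute duration gives a latest start of minute 138.
So C can start as early as minute 90 and as late as minute 138, giving 138 − 90 = 48 minutes of slack.

48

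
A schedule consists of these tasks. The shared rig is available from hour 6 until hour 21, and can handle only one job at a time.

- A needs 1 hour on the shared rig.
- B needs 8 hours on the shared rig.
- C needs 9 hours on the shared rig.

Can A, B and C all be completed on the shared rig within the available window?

No

The shared rig window is 21 − 6 = 15 hours.
Running back to back, the jobs need 1 + 8 + 9 = 18 hours on the shared rig.
Since 18 > 15, they cannot all fit.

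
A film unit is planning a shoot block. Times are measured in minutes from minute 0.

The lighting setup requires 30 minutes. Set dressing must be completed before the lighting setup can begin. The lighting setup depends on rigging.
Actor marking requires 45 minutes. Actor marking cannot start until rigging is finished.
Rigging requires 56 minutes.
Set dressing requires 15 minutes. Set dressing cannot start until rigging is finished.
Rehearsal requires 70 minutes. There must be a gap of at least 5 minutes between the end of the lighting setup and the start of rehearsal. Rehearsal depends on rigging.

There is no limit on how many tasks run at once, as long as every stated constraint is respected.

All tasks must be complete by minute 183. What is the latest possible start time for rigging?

Rehearsal has no dependents, so it just needs to finish by minute 183. Starting by 183 − 70 = minute 113 achieves that.
Since rehearsal (must start by minute 113, minus 5-minute gap → minute 108) depends on it, the lighting setup must finish by minute 108. Backing off its 30-minute duration gives a latest start of minute 78.
Set dressing must finish before the lighting setup (must start by minute 78). With a 15-minute duration, set dressing must start by 78 − 15 = minute 63.
Actor marking must finish by minute 183; it takes 45 minutes, so it must start by 183 − 45 = minute 138.
For rigging: set dressing (must start by minute 63); the lighting setup (must start by minute 78); actor marking (must start by minute 138); rehearsal (must start by minute 113). The most restrictive is minute 63; with a 56-minute duration, rigging must start by minute 7.

7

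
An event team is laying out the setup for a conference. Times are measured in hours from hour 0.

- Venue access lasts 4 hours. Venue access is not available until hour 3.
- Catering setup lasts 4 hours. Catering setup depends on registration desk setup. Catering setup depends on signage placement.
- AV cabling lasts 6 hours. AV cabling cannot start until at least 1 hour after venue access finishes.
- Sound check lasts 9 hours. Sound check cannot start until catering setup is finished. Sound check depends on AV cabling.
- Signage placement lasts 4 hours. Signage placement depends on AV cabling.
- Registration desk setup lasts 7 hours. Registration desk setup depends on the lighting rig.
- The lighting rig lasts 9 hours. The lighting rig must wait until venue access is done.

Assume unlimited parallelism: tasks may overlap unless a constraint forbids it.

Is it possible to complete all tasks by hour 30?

No

Venue access waits on its own release at hour 3, so it starts at hour 3 and finishes at 3 + 4 = hour 7.
After venue access (finishes hour 7, plus 1-hour gap → hour 8), AV cabling can start at hour 8 and finishes at hour 14.
Signage placement waits on AV cabling (finishes hour 14), so it starts at hour 14 and finishes at 14 + 4 = hour 18.
The lighting rig waits on venue access (finishes hour 7), so it starts at hour 7 and finishes at 7 + 9 = hour 16.
After the lighting rig (finishes hour 16), registration desk setup can start at hour 16 and finishes at hour 23.
For catering setup: registration desk setup (finishes hour 23); signage placement (finishes hour 18). Taking the maximum gives a start of hour 23, and it finishes at 23 + 4 = hour 27.
Sound check has to wait for catering setup (finishes hour 27); AV cabling (finishes hour 14). The latest of these is hour 27, so sound check runs hour 27 to 27 + 9 = hour 36.
The earliest everything can be done is hour 36, which is after the deadline of 30, so it is not possible.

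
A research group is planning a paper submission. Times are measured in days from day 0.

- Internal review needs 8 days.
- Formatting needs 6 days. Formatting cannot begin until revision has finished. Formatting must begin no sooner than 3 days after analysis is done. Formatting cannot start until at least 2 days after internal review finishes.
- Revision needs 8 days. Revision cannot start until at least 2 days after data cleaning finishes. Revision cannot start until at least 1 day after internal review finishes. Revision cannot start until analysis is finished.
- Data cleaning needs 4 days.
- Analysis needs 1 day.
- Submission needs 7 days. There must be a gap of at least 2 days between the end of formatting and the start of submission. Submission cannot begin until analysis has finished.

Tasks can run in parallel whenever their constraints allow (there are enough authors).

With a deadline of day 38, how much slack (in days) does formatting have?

6

Internal review can start immediately at day 0; it finishes at day 8.
Analysis can start immediately at day 0; it finishes at day 1.
Nothing blocks data cleaning, so it runs from day 0 to day 4.
Revision cannot start until data cleaning (finishes day 4, plus 2-day gap → day 6); internal review (finishes day 8, plus 1-day gap → day 9); analysis (finishes day 1). The controlling bound is day 9, so revision finishes at 9 + 8 = day 17.
For formatting: revision (finishes day 17); analysis (finishes day 1, plus 3-day gap → day 4); internal review (finishes day 8, plus 2-day gap → day 10). Taking the maximum gives a start of day 17, and it finishes at 17 + 6 = day 23.

Working backward from the deadline:
Submission has no dependents, so it just needs to finish by day 38. Starting by 38 − 7 = day 31 achieves that.
Since submission (must start by day 31, minus 2-day gap → day 29) depends on it, formatting must finish by day 29. Backing off its 6-day duration gives a latest start of day 23.
So formatting can start as early as day 17 and as late as day 23, giving 23 − 17 = 6 days of slack.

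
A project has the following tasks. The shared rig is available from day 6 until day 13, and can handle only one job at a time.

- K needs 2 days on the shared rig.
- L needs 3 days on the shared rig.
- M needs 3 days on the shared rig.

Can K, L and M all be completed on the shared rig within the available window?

No

The shared rig window is 13 − 6 = 7 days.
Running back to back, the jobs need 2 + 3 + 3 = 8 days on the shared rig.
Since 8 > 7, they cannot all fit.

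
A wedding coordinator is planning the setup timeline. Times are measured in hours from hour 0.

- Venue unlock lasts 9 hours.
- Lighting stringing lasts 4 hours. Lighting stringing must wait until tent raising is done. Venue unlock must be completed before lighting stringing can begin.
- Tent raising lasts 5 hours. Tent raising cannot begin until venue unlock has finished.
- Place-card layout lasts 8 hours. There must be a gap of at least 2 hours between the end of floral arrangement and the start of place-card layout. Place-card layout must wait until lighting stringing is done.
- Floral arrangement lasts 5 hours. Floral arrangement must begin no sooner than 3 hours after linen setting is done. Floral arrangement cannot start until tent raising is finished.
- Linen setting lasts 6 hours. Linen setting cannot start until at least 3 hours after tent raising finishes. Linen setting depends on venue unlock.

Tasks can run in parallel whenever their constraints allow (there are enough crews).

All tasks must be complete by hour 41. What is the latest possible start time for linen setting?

17

Place-card layout has no dependents, so it just needs to finish by hour 41. Starting by 41 − 8 = hour 33 achieves that.
Floral arrangement feeds into place-card layout (must start by hour 33, minus 2-hour gap → hour 31); so floral arrangement must finish by hour 31 and therefore start by hour 26.
Linen setting has to be done before floral arrangement (must start by hour 26, minus 3-hour gap → hour 23). That means finishing by hour 23, i.e. starting by 23 − 6 = hour 17.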